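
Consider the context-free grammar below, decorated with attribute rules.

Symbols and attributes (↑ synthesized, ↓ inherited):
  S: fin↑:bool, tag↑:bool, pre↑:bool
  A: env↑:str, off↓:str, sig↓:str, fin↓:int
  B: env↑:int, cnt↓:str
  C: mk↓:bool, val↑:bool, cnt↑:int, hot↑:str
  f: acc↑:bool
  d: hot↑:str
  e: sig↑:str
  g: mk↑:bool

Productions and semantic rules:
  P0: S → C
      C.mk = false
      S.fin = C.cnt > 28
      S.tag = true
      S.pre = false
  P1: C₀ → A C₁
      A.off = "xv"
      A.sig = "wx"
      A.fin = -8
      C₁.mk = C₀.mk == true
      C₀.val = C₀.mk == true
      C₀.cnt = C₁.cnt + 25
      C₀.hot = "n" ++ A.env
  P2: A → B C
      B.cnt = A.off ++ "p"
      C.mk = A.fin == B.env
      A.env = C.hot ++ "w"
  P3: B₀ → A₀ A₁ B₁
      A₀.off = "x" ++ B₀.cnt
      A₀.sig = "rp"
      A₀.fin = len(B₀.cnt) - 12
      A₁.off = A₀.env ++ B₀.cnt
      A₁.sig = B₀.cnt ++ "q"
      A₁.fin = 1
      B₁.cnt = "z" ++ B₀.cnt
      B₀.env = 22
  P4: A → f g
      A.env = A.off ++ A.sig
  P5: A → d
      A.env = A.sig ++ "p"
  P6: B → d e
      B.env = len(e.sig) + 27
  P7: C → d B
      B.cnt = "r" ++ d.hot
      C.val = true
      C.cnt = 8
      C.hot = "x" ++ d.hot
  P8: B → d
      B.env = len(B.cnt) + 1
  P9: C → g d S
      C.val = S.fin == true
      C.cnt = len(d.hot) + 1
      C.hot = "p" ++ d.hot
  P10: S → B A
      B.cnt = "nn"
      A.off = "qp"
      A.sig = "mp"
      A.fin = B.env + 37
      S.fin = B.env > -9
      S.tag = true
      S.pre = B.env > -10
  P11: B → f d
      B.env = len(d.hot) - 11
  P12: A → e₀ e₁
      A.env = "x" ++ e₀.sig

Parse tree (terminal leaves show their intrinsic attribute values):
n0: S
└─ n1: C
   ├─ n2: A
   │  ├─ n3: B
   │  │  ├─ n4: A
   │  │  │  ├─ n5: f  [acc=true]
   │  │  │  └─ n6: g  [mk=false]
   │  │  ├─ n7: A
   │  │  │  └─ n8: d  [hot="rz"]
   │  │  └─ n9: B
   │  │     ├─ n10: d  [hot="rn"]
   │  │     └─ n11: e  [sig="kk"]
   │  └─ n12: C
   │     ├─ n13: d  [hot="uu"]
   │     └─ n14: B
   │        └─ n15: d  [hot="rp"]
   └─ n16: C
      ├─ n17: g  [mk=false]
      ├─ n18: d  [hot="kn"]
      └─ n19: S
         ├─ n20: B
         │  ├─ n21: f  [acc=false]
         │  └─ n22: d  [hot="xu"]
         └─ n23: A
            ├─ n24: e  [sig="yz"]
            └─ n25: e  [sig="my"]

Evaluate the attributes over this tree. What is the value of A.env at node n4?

"xxvprp"

1. n1.mk = false  [false]
2. n2.off = "xv"  ["xv"]
3. n2.sig = "wx"  ["wx"]
4. n2.fin = -8  [-8]
5. n3.cnt = "xvp"  [A.off ++ "p"]
6. n4.off = "xxvp"  ["x" ++ B₀.cnt]
7. n4.sig = "rp"  ["rp"]
8. n4.fin = -9  [len(B₀.cnt) - 12]
9. n5.acc = true  [terminal]
10. n6.mk = false  [terminal]
11. n4.env = "xxvprp"  [A.off ++ A.sig]
12. n7.off = "xxvprpxvp"  [A₀.env ++ B₀.cnt]
13. n7.sig = "xvpq"  [B₀.cnt ++ "q"]
14. n7.fin = 1  [1]
15. n8.hot = "rz"  [terminal]
16. n7.env = "xvpqp"  [A.sig ++ "p"]
17. n9.cnt = "zxvp"  ["z" ++ B₀.cnt]
18. n10.hot = "rn"  [terminal]
19. n11.sig = "kk"  [terminal]
20. n9.env = 29  [len(e.sig) + 27]
21. n3.env = 22  [22]
22. n12.mk = false  [A.fin == B.env]
23. n13.hot = "uu"  [terminal]
24. n14.cnt = "ruu"  ["r" ++ d.hot]
25. n15.hot = "rp"  [terminal]
26. n14.env = 4  [len(B.cnt) + 1]
27. n12.val = true  [true]
28. n12.cnt = 8  [8]
29. n12.hot = "xuu"  ["x" ++ d.hot]
30. n2.env = "xuuw"  [C.hot ++ "w"]
31. n16.mk = false  [C₀.mk == true]
32. n17.mk = false  [terminal]
33. n18.hot = "kn"  [terminal]
34. n20.cnt = "nn"  ["nn"]
35. n21.acc = false  [terminal]
36. n22.hot = "xu"  [terminal]
37. n20.env = -9  [len(d.hot) - 11]
38. n23.off = "qp"  ["qp"]
39. n23.sig = "mp"  ["mp"]
40. n23.fin = 28  [B.env + 37]
41. n24.sig = "yz"  [terminal]
42. n25.sig = "my"  [terminal]
43. n23.env = "xyz"  ["x" ++ e₀.sig]
44. n19.fin = false  [B.env > -9]
45. n19.tag = true  [true]
46. n19.pre = true  [B.env > -10]
47. n16.val = false  [S.fin == true]
48. n16.cnt = 3  [len(d.hot) + 1]
49. n16.hot = "pkn"  ["p" ++ d.hot]
50. n1.val = false  [C₀.mk == true]
51. n1.cnt = 28  [C₁.cnt + 25]
52. n1.hot = "nxuuw"  ["n" ++ A.env]
53. n0.fin = false  [C.cnt > 28]
54. n0.tag = true  [true]
55. n0.pre = false  [false]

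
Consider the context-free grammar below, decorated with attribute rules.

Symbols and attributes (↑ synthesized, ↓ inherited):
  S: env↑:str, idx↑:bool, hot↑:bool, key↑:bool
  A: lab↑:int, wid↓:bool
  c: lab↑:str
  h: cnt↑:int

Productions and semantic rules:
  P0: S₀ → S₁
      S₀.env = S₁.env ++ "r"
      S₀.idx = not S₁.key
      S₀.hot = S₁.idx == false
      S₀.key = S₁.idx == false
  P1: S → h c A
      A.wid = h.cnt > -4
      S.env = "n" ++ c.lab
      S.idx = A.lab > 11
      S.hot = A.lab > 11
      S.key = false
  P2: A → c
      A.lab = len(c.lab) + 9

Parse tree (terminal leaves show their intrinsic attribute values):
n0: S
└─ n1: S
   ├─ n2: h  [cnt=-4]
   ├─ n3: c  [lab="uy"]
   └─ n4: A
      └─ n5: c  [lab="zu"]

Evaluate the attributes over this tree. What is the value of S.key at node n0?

1. n2.cnt = -4  [terminal]
2. n3.lab = "uy"  [terminal]
3. n4.wid = false  [h.cnt > -4]
4. n5.lab = "zu"  [terminal]
5. n4.lab = 11  [len(c.lab) + 9]
6. n1.env = "nuy"  ["n" ++ c.lab]
7. n1.idx = false  [A.lab > 11]
8. n1.hot = false  [A.lab > 11]
9. n1.key = false  [false]
10. n0.env = "nuyr"  [S₁.env ++ "r"]
11. n0.idx = true  [not S₁.key]
12. n0.hot = true  [S₁.idx == false]
13. n0.key = true  [S₁.idx == false]

true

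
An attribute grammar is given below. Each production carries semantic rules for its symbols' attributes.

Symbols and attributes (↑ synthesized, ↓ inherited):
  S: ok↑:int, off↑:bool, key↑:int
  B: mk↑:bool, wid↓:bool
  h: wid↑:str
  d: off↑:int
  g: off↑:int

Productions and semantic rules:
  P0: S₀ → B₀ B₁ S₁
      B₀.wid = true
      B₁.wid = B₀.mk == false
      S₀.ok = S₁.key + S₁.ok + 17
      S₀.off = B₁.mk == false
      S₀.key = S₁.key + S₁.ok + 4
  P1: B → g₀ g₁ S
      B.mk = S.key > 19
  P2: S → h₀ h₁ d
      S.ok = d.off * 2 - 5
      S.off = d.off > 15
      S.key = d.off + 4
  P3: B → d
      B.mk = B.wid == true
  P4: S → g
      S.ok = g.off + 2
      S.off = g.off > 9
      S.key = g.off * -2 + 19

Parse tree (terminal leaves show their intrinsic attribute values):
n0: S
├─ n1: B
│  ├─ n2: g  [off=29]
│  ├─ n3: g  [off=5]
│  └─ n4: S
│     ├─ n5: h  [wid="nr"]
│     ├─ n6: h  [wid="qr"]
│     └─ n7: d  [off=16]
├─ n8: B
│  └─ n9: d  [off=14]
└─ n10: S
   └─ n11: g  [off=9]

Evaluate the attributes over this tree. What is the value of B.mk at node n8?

1. n1.wid = true  [true]
2. n2.off = 29  [terminal]
3. n3.off = 5  [terminal]
4. n5.wid = "nr"  [terminal]
5. n6.wid = "qr"  [terminal]
6. n7.off = 16  [terminal]
7. n4.ok = 27  [d.off * 2 - 5]
8. n4.off = true  [d.off > 15]
9. n4.key = 20  [d.off + 4]
10. n1.mk = true  [S.key > 19]
11. n8.wid = false  [B₀.mk == false]
12. n9.off = 14  [terminal]
13. n8.mk = false  [B.wid == true]
14. n11.off = 9  [terminal]
15. n10.ok = 11  [g.off + 2]
16. n10.off = false  [g.off > 9]
17. n10.key = 1  [g.off * -2 + 19]
18. n0.ok = 29  [S₁.key + S₁.ok + 17]
19. n0.off = true  [B₁.mk == false]
20. n0.key = 16  [S₁.key + S₁.ok + 4]

false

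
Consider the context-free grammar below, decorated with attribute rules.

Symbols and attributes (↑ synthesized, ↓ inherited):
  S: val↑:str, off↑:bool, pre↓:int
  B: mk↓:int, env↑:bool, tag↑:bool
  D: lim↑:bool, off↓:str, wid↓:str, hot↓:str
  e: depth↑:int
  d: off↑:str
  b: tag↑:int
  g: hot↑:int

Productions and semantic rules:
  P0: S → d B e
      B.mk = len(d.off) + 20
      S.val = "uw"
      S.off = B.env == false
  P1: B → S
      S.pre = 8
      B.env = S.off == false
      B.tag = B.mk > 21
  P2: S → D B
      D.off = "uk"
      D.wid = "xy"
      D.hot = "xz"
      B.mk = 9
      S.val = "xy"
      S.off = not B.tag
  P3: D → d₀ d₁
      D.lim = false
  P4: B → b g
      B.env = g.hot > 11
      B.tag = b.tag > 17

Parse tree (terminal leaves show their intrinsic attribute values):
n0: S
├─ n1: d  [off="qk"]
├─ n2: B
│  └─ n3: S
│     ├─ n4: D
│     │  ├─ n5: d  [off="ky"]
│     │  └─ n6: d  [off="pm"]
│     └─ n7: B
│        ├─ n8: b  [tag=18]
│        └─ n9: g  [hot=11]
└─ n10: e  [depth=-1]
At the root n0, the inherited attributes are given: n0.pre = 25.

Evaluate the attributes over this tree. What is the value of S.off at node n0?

1. n0.pre = 25  [given at root]
2. n1.off = "qk"  [terminal]
3. n2.mk = 22  [len(d.off) + 20]
4. n3.pre = 8  [8]
5. n4.off = "uk"  ["uk"]
6. n4.wid = "xy"  ["xy"]
7. n4.hot = "xz"  ["xz"]
8. n5.off = "ky"  [terminal]
9. n6.off = "pm"  [terminal]
10. n4.lim = false  [false]
11. n7.mk = 9  [9]
12. n8.tag = 18  [terminal]
13. n9.hot = 11  [terminal]
14. n7.env = false  [g.hot > 11]
15. n7.tag = true  [b.tag > 17]
16. n3.val = "xy"  ["xy"]
17. n3.off = false  [not B.tag]
18. n2.env = true  [S.off == false]
19. n2.tag = true  [B.mk > 21]
20. n10.depth = -1  [terminal]
21. n0.val = "uw"  ["uw"]
22. n0.off = false  [B.env == false]

false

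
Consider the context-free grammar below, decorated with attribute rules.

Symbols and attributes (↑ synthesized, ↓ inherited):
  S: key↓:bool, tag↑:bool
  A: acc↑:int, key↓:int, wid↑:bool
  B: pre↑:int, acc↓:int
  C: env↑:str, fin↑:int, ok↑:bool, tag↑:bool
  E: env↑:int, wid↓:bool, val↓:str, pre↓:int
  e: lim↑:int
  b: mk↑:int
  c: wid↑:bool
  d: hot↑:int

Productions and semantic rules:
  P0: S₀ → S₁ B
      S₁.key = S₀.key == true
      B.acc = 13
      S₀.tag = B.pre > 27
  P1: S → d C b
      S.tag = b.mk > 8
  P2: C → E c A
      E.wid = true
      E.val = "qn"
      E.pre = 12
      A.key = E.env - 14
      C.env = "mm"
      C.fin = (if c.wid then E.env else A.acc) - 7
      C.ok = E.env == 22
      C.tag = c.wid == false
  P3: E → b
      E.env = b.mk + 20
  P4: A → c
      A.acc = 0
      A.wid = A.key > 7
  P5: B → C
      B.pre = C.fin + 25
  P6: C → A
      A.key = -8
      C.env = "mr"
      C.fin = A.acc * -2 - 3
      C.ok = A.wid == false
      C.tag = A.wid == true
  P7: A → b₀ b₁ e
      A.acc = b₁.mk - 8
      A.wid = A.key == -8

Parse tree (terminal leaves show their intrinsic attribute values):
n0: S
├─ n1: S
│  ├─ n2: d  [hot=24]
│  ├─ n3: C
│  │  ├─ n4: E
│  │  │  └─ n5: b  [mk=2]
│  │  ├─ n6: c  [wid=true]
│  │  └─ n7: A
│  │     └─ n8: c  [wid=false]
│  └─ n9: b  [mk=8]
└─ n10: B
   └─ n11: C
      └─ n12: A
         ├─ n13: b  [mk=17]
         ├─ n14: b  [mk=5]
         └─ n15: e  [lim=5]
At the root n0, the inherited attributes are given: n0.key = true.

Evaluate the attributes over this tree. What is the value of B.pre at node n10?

28

1. n0.key = true  [given at root]
2. n1.key = true  [S₀.key == true]
3. n2.hot = 24  [terminal]
4. n4.wid = true  [true]
5. n4.val = "qn"  ["qn"]
6. n4.pre = 12  [12]
7. n5.mk = 2  [terminal]
8. n4.env = 22  [b.mk + 20]
9. n6.wid = true  [terminal]
10. n7.key = 8  [E.env - 14]
11. n8.wid = false  [terminal]
12. n7.acc = 0  [0]
13. n7.wid = true  [A.key > 7]
14. n3.env = "mm"  ["mm"]
15. n3.fin = 15  [(if c.wid then E.env else A.acc) - 7]
16. n3.ok = true  [E.env == 22]
17. n3.tag = false  [c.wid == false]
18. n9.mk = 8  [terminal]
19. n1.tag = false  [b.mk > 8]
20. n10.acc = 13  [13]
21. n12.key = -8  [-8]
22. n13.mk = 17  [terminal]
23. n14.mk = 5  [terminal]
24. n15.lim = 5  [terminal]
25. n12.acc = -3  [b₁.mk - 8]
26. n12.wid = true  [A.key == -8]
27. n11.env = "mr"  ["mr"]
28. n11.fin = 3  [A.acc * -2 - 3]
29. n11.ok = false  [A.wid == false]
30. n11.tag = true  [A.wid == true]
31. n10.pre = 28  [C.fin + 25]
32. n0.tag = true  [B.pre > 27]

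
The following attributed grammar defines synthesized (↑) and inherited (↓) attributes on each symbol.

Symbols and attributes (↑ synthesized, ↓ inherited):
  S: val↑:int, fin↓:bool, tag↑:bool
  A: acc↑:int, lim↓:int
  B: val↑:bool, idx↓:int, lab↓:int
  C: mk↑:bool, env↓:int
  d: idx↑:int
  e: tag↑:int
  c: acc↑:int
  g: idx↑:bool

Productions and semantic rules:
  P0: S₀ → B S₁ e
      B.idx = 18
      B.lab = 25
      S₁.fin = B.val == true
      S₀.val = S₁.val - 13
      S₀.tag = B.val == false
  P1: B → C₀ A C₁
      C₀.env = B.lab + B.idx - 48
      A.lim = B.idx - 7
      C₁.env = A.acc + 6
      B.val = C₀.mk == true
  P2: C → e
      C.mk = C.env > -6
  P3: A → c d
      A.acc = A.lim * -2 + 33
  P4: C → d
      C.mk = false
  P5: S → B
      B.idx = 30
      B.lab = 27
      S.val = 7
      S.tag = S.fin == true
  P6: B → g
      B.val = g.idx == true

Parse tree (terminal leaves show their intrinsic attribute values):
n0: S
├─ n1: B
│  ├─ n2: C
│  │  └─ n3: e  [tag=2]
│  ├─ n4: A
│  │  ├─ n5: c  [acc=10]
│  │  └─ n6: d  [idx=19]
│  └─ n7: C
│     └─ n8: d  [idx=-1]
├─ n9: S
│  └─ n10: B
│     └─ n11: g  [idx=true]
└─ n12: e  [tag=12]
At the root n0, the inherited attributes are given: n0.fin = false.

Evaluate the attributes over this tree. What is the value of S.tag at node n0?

1. n0.fin = false  [given at root]
2. n1.idx = 18  [18]
3. n1.lab = 25  [25]
4. n2.env = -5  [B.lab + B.idx - 48]
5. n3.tag = 2  [terminal]
6. n2.mk = true  [C.env > -6]
7. n4.lim = 11  [B.idx - 7]
8. n5.acc = 10  [terminal]
9. n6.idx = 19  [terminal]
10. n4.acc = 11  [A.lim * -2 + 33]
11. n7.env = 17  [A.acc + 6]
12. n8.idx = -1  [terminal]
13. n7.mk = false  [false]
14. n1.val = true  [C₀.mk == true]
15. n9.fin = true  [B.val == true]
16. n10.idx = 30  [30]
17. n10.lab = 27  [27]
18. n11.idx = true  [terminal]
19. n10.val = true  [g.idx == true]
20. n9.val = 7  [7]
21. n9.tag = true  [S.fin == true]
22. n12.tag = 12  [terminal]
23. n0.val = -6  [S₁.val - 13]
24. n0.tag = false  [B.val == false]

false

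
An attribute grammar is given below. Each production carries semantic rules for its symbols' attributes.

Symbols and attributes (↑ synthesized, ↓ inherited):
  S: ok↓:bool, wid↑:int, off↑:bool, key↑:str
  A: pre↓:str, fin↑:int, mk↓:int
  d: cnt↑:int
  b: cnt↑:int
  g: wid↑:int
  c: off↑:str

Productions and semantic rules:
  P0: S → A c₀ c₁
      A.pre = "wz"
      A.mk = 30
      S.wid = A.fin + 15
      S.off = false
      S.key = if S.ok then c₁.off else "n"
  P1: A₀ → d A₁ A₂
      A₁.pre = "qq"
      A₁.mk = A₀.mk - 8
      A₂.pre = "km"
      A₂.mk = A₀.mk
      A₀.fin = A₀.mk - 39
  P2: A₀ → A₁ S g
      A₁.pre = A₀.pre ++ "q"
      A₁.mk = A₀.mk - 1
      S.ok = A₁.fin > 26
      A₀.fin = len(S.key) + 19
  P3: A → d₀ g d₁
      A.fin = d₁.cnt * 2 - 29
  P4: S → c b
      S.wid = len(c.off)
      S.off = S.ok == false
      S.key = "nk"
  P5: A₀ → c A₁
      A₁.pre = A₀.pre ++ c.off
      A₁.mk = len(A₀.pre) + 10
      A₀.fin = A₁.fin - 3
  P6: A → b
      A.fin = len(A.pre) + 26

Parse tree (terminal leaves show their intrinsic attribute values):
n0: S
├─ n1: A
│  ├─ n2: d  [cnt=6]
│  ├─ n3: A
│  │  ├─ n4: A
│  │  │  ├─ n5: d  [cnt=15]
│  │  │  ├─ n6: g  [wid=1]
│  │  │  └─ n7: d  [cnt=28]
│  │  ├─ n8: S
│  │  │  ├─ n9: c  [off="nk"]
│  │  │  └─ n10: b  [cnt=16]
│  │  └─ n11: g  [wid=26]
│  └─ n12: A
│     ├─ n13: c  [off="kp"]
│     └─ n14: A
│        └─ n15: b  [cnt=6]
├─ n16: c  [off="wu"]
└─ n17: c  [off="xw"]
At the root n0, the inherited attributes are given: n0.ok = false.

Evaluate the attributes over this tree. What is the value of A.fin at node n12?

1. n0.ok = false  [given at root]
2. n1.pre = "wz"  ["wz"]
3. n1.mk = 30  [30]
4. n2.cnt = 6  [terminal]
5. n3.pre = "qq"  ["qq"]
6. n3.mk = 22  [A₀.mk - 8]
7. n4.pre = "qqq"  [A₀.pre ++ "q"]
8. n4.mk = 21  [A₀.mk - 1]
9. n5.cnt = 15  [terminal]
10. n6.wid = 1  [terminal]
11. n7.cnt = 28  [terminal]
12. n4.fin = 27  [d₁.cnt * 2 - 29]
13. n8.ok = true  [A₁.fin > 26]
14. n9.off = "nk"  [terminal]
15. n10.cnt = 16  [terminal]
16. n8.wid = 2  [len(c.off)]
17. n8.off = false  [S.ok == false]
18. n8.key = "nk"  ["nk"]
19. n11.wid = 26  [terminal]
20. n3.fin = 21  [len(S.key) + 19]
21. n12.pre = "km"  ["km"]
22. n12.mk = 30  [A₀.mk]
23. n13.off = "kp"  [terminal]
24. n14.pre = "kmkp"  [A₀.pre ++ c.off]
25. n14.mk = 12  [len(A₀.pre) + 10]
26. n15.cnt = 6  [terminal]
27. n14.fin = 30  [len(A.pre) + 26]
28. n12.fin = 27  [A₁.fin - 3]
29. n1.fin = -9  [A₀.mk - 39]
30. n16.off = "wu"  [terminal]
31. n17.off = "xw"  [terminal]
32. n0.wid = 6  [A.fin + 15]
33. n0.off = false  [false]
34. n0.key = "n"  [if S.ok then c₁.off else "n"]

27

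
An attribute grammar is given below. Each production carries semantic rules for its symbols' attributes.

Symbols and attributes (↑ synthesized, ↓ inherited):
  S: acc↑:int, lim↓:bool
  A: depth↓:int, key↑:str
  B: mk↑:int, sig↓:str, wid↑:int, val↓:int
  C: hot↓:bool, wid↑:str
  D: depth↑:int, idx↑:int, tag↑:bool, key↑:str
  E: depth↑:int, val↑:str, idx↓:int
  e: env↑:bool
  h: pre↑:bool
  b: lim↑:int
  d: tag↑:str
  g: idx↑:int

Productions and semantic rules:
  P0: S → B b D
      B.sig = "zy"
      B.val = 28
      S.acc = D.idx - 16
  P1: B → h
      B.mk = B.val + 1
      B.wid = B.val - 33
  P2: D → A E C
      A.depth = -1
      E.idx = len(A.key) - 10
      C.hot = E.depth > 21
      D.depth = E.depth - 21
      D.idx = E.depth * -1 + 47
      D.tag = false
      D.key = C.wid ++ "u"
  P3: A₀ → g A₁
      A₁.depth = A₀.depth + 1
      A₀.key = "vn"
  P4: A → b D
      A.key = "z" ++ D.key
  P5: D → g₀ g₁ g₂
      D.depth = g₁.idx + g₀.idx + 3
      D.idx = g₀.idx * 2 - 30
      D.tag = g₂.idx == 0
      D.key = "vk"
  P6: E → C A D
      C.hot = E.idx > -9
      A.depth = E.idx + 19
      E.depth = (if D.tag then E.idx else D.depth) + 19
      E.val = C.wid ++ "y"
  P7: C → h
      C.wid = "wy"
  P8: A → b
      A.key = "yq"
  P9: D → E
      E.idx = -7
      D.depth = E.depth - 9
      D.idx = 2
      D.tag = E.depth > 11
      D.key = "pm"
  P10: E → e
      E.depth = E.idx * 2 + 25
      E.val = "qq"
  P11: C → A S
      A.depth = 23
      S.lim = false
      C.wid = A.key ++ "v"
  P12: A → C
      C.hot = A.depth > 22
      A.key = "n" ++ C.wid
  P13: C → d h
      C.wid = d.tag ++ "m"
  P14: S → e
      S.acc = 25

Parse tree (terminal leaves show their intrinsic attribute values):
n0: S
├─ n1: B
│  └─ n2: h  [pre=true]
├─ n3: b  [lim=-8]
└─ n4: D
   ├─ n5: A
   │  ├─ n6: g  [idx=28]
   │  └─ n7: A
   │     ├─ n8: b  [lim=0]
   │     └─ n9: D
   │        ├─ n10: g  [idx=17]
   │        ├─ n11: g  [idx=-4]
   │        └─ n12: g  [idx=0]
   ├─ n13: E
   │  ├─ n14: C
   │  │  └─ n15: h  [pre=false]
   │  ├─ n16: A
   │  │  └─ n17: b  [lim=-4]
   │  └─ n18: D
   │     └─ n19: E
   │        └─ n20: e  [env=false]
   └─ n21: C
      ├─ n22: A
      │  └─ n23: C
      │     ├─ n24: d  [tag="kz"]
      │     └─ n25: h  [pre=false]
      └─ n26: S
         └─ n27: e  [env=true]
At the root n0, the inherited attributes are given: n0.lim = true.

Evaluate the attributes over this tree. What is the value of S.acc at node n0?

10

1. n0.lim = true  [given at root]
2. n1.sig = "zy"  ["zy"]
3. n1.val = 28  [28]
4. n2.pre = true  [terminal]
5. n1.mk = 29  [B.val + 1]
6. n1.wid = -5  [B.val - 33]
7. n3.lim = -8  [terminal]
8. n5.depth = -1  [-1]
9. n6.idx = 28  [terminal]
10. n7.depth = 0  [A₀.depth + 1]
11. n8.lim = 0  [terminal]
12. n10.idx = 17  [terminal]
13. n11.idx = -4  [terminal]
14. n12.idx = 0  [terminal]
15. n9.depth = 16  [g₁.idx + g₀.idx + 3]
16. n9.idx = 4  [g₀.idx * 2 - 30]
17. n9.tag = true  [g₂.idx == 0]
18. n9.key = "vk"  ["vk"]
19. n7.key = "zvk"  ["z" ++ D.key]
20. n5.key = "vn"  ["vn"]
21. n13.idx = -8  [len(A.key) - 10]
22. n14.hot = true  [E.idx > -9]
23. n15.pre = false  [terminal]
24. n14.wid = "wy"  ["wy"]
25. n16.depth = 11  [E.idx + 19]
26. n17.lim = -4  [terminal]
27. n16.key = "yq"  ["yq"]
28. n19.idx = -7  [-7]
29. n20.env = false  [terminal]
30. n19.depth = 11  [E.idx * 2 + 25]
31. n19.val = "qq"  ["qq"]
32. n18.depth = 2  [E.depth - 9]
33. n18.idx = 2  [2]
34. n18.tag = false  [E.depth > 11]
35. n18.key = "pm"  ["pm"]
36. n13.depth = 21  [(if D.tag then E.idx else D.depth) + 19]
37. n13.val = "wyy"  [C.wid ++ "y"]
38. n21.hot = false  [E.depth > 21]
39. n22.depth = 23  [23]
40. n23.hot = true  [A.depth > 22]
41. n24.tag = "kz"  [terminal]
42. n25.pre = false  [terminal]
43. n23.wid = "kzm"  [d.tag ++ "m"]
44. n22.key = "nkzm"  ["n" ++ C.wid]
45. n26.lim = false  [false]
46. n27.env = true  [terminal]
47. n26.acc = 25  [25]
48. n21.wid = "nkzmv"  [A.key ++ "v"]
49. n4.depth = 0  [E.depth - 21]
50. n4.idx = 26  [E.depth * -1 + 47]
51. n4.tag = false  [false]
52. n4.key = "nkzmvu"  [C.wid ++ "u"]
53. n0.acc = 10  [D.idx - 16]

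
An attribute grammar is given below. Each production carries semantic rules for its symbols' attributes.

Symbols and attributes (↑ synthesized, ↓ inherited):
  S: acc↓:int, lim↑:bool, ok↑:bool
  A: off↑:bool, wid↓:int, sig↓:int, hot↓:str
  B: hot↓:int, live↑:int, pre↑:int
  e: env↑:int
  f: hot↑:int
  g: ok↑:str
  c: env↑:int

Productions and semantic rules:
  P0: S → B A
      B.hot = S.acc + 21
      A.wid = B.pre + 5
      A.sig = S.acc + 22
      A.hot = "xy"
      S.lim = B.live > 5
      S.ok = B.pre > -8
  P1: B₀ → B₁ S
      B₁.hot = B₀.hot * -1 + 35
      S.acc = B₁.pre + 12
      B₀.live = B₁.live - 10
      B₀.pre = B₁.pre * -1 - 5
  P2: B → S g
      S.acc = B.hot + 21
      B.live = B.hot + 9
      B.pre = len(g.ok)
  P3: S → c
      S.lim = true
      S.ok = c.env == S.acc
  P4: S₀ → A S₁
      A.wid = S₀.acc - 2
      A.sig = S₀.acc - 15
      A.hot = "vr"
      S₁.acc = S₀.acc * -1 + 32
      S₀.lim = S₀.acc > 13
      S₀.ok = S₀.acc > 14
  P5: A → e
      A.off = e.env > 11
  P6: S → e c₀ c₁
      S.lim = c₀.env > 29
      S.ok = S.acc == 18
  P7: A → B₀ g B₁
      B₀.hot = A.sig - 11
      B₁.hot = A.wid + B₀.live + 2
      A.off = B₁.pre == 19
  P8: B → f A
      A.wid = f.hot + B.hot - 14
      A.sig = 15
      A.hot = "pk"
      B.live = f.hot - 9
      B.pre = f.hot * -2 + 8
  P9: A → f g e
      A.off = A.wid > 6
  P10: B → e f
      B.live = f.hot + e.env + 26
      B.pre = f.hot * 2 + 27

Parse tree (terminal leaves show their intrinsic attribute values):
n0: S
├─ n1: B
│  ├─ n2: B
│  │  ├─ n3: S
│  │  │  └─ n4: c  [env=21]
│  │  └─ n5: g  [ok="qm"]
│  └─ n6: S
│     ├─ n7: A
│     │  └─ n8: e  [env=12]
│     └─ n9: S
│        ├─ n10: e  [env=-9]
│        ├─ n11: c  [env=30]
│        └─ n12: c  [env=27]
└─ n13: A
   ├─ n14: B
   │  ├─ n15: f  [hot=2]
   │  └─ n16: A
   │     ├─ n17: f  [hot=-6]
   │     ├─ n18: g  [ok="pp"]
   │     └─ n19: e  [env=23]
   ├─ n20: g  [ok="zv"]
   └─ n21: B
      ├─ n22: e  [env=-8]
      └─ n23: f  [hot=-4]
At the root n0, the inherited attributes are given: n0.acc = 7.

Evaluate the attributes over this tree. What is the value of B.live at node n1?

6

1. n0.acc = 7  [given at root]
2. n1.hot = 28  [S.acc + 21]
3. n2.hot = 7  [B₀.hot * -1 + 35]
4. n3.acc = 28  [B.hot + 21]
5. n4.env = 21  [terminal]
6. n3.lim = true  [true]
7. n3.ok = false  [c.env == S.acc]
8. n5.ok = "qm"  [terminal]
9. n2.live = 16  [B.hot + 9]
10. n2.pre = 2  [len(g.ok)]
11. n6.acc = 14  [B₁.pre + 12]
12. n7.wid = 12  [S₀.acc - 2]
13. n7.sig = -1  [S₀.acc - 15]
14. n7.hot = "vr"  ["vr"]
15. n8.env = 12  [terminal]
16. n7.off = true  [e.env > 11]
17. n9.acc = 18  [S₀.acc * -1 + 32]
18. n10.env = -9  [terminal]
19. n11.env = 30  [terminal]
20. n12.env = 27  [terminal]
21. n9.lim = true  [c₀.env > 29]
22. n9.ok = true  [S.acc == 18]
23. n6.lim = true  [S₀.acc > 13]
24. n6.ok = false  [S₀.acc > 14]
25. n1.live = 6  [B₁.live - 10]
26. n1.pre = -7  [B₁.pre * -1 - 5]
27. n13.wid = -2  [B.pre + 5]
28. n13.sig = 29  [S.acc + 22]
29. n13.hot = "xy"  ["xy"]
30. n14.hot = 18  [A.sig - 11]
31. n15.hot = 2  [terminal]
32. n16.wid = 6  [f.hot + B.hot - 14]
33. n16.sig = 15  [15]
34. n16.hot = "pk"  ["pk"]
35. n17.hot = -6  [terminal]
36. n18.ok = "pp"  [terminal]
37. n19.env = 23  [terminal]
38. n16.off = false  [A.wid > 6]
39. n14.live = -7  [f.hot - 9]
40. n14.pre = 4  [f.hot * -2 + 8]
41. n20.ok = "zv"  [terminal]
42. n21.hot = -7  [A.wid + B₀.live + 2]
43. n22.env = -8  [terminal]
44. n23.hot = -4  [terminal]
45. n21.live = 14  [f.hot + e.env + 26]
46. n21.pre = 19  [f.hot * 2 + 27]
47. n13.off = true  [B₁.pre == 19]
48. n0.lim = true  [B.live > 5]
49. n0.ok = true  [B.pre > -8]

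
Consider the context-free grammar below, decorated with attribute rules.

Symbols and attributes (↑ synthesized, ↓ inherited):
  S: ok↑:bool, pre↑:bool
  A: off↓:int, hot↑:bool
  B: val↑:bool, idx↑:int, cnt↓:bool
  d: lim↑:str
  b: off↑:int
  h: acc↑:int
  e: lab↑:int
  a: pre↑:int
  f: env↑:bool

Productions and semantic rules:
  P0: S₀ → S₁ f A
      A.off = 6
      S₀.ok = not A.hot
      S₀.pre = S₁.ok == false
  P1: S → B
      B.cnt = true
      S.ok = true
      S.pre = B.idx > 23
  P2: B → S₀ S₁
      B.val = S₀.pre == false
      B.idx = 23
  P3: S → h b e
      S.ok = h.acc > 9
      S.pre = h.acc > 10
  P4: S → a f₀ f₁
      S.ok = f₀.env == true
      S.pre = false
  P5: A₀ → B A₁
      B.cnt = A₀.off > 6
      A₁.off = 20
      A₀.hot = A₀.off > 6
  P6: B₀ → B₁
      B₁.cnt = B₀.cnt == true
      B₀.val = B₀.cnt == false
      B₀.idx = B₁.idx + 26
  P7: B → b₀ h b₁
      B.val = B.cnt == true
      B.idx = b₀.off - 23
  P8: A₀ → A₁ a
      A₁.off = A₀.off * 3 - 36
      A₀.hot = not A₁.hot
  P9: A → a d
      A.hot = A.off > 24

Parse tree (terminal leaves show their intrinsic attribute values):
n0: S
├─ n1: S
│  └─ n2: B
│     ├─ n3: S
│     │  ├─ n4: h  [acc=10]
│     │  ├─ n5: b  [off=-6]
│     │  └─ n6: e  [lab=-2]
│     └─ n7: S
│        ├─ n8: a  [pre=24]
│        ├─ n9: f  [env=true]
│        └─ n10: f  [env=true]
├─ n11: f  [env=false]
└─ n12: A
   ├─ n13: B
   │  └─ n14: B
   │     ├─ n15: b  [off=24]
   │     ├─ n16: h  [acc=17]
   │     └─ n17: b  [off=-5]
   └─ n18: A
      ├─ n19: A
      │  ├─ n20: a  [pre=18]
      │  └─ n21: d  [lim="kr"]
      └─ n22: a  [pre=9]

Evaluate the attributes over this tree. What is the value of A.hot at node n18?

true

1. n2.cnt = true  [true]
2. n4.acc = 10  [terminal]
3. n5.off = -6  [terminal]
4. n6.lab = -2  [terminal]
5. n3.ok = true  [h.acc > 9]
6. n3.pre = false  [h.acc > 10]
7. n8.pre = 24  [terminal]
8. n9.env = true  [terminal]
9. n10.env = true  [terminal]
10. n7.ok = true  [f₀.env == true]
11. n7.pre = false  [false]
12. n2.val = true  [S₀.pre == false]
13. n2.idx = 23  [23]
14. n1.ok = true  [true]
15. n1.pre = false  [B.idx > 23]
16. n11.env = false  [terminal]
17. n12.off = 6  [6]
18. n13.cnt = false  [A₀.off > 6]
19. n14.cnt = false  [B₀.cnt == true]
20. n15.off = 24  [terminal]
21. n16.acc = 17  [terminal]
22. n17.off = -5  [terminal]
23. n14.val = false  [B.cnt == true]
24. n14.idx = 1  [b₀.off - 23]
25. n13.val = true  [B₀.cnt == false]
26. n13.idx = 27  [B₁.idx + 26]
27. n18.off = 20  [20]
28. n19.off = 24  [A₀.off * 3 - 36]
29. n20.pre = 18  [terminal]
30. n21.lim = "kr"  [terminal]
31. n19.hot = false  [A.off > 24]
32. n22.pre = 9  [terminal]
33. n18.hot = true  [not A₁.hot]
34. n12.hot = false  [A₀.off > 6]
35. n0.ok = true  [not A.hot]
36. n0.pre = false  [S₁.ok == false]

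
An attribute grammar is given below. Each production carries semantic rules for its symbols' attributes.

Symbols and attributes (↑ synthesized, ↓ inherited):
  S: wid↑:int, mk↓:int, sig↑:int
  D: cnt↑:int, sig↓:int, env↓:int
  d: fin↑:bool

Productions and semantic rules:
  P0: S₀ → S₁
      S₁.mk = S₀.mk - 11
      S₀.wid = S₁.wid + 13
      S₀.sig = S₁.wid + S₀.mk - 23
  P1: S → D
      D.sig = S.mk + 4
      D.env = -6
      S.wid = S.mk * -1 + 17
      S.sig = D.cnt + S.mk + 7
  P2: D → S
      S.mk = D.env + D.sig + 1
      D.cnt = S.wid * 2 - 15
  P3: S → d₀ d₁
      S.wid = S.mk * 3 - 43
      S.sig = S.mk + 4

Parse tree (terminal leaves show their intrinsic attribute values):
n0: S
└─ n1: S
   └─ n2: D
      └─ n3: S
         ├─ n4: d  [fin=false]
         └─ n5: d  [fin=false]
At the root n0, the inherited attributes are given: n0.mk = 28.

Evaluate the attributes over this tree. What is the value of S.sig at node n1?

19

1. n0.mk = 28  [given at root]
2. n1.mk = 17  [S₀.mk - 11]
3. n2.sig = 21  [S.mk + 4]
4. n2.env = -6  [-6]
5. n3.mk = 16  [D.env + D.sig + 1]
6. n4.fin = false  [terminal]
7. n5.fin = false  [terminal]
8. n3.wid = 5  [S.mk * 3 - 43]
9. n3.sig = 20  [S.mk + 4]
10. n2.cnt = -5  [S.wid * 2 - 15]
11. n1.wid = 0  [S.mk * -1 + 17]
12. n1.sig = 19  [D.cnt + S.mk + 7]
13. n0.wid = 13  [S₁.wid + 13]
14. n0.sig = 5  [S₁.wid + S₀.mk - 23]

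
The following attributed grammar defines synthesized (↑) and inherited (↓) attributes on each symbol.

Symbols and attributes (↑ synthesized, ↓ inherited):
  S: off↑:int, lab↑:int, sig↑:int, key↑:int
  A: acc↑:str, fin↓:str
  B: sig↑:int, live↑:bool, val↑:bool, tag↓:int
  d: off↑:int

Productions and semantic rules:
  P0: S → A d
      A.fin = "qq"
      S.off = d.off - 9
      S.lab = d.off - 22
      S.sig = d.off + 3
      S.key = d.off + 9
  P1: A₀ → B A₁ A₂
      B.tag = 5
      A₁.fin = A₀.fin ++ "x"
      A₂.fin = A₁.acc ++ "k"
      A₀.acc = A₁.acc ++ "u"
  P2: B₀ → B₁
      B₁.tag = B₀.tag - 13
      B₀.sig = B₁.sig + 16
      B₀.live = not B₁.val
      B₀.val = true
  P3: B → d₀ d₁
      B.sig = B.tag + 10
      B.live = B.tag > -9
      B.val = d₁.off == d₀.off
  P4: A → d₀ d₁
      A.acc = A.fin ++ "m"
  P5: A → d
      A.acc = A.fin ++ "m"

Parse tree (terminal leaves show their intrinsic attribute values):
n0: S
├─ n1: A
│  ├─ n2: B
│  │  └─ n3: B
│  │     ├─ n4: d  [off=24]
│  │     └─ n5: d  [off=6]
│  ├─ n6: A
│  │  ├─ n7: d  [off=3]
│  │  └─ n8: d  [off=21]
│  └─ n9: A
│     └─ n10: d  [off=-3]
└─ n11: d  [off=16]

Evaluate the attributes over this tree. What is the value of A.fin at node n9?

"qqxmk"

1. n1.fin = "qq"  ["qq"]
2. n2.tag = 5  [5]
3. n3.tag = -8  [B₀.tag - 13]
4. n4.off = 24  [terminal]
5. n5.off = 6  [terminal]
6. n3.sig = 2  [B.tag + 10]
7. n3.live = true  [B.tag > -9]
8. n3.val = false  [d₁.off == d₀.off]
9. n2.sig = 18  [B₁.sig + 16]
10. n2.live = true  [not B₁.val]
11. n2.val = true  [true]
12. n6.fin = "qqx"  [A₀.fin ++ "x"]
13. n7.off = 3  [terminal]
14. n8.off = 21  [terminal]
15. n6.acc = "qqxm"  [A.fin ++ "m"]
16. n9.fin = "qqxmk"  [A₁.acc ++ "k"]
17. n10.off = -3  [terminal]
18. n9.acc = "qqxmkm"  [A.fin ++ "m"]
19. n1.acc = "qqxmu"  [A₁.acc ++ "u"]
20. n11.off = 16  [terminal]
21. n0.off = 7  [d.off - 9]
22. n0.lab = -6  [d.off - 22]
23. n0.sig = 19  [d.off + 3]
24. n0.key = 25  [d.off + 9]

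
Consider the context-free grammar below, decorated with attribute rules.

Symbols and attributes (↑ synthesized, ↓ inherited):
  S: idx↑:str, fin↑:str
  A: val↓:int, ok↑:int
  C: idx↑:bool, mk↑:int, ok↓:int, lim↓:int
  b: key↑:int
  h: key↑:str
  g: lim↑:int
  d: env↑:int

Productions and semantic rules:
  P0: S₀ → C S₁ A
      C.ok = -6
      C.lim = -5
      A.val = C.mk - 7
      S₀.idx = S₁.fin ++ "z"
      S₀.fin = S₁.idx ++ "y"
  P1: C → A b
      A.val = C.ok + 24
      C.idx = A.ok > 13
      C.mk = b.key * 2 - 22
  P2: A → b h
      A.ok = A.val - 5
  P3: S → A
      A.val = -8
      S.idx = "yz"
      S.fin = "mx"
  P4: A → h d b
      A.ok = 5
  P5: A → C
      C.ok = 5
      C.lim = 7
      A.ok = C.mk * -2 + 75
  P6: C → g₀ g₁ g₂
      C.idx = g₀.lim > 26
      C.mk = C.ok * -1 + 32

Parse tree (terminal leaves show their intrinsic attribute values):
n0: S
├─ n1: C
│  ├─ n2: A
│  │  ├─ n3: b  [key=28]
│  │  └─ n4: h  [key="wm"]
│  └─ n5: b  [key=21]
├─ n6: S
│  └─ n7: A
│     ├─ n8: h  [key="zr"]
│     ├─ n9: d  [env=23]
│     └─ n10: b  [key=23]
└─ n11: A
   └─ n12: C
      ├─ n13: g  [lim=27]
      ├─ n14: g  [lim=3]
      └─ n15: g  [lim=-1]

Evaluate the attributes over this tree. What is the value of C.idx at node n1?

false

1. n1.ok = -6  [-6]
2. n1.lim = -5  [-5]
3. n2.val = 18  [C.ok + 24]
4. n3.key = 28  [terminal]
5. n4.key = "wm"  [terminal]
6. n2.ok = 13  [A.val - 5]
7. n5.key = 21  [terminal]
8. n1.idx = false  [A.ok > 13]
9. n1.mk = 20  [b.key * 2 - 22]
10. n7.val = -8  [-8]
11. n8.key = "zr"  [terminal]
12. n9.env = 23  [terminal]
13. n10.key = 23  [terminal]
14. n7.ok = 5  [5]
15. n6.idx = "yz"  ["yz"]
16. n6.fin = "mx"  ["mx"]
17. n11.val = 13  [C.mk - 7]
18. n12.ok = 5  [5]
19. n12.lim = 7  [7]
20. n13.lim = 27  [terminal]
21. n14.lim = 3  [terminal]
22. n15.lim = -1  [terminal]
23. n12.idx = true  [g₀.lim > 26]
24. n12.mk = 27  [C.ok * -1 + 32]
25. n11.ok = 21  [C.mk * -2 + 75]
26. n0.idx = "mxz"  [S₁.fin ++ "z"]
27. n0.fin = "yzy"  [S₁.idx ++ "y"]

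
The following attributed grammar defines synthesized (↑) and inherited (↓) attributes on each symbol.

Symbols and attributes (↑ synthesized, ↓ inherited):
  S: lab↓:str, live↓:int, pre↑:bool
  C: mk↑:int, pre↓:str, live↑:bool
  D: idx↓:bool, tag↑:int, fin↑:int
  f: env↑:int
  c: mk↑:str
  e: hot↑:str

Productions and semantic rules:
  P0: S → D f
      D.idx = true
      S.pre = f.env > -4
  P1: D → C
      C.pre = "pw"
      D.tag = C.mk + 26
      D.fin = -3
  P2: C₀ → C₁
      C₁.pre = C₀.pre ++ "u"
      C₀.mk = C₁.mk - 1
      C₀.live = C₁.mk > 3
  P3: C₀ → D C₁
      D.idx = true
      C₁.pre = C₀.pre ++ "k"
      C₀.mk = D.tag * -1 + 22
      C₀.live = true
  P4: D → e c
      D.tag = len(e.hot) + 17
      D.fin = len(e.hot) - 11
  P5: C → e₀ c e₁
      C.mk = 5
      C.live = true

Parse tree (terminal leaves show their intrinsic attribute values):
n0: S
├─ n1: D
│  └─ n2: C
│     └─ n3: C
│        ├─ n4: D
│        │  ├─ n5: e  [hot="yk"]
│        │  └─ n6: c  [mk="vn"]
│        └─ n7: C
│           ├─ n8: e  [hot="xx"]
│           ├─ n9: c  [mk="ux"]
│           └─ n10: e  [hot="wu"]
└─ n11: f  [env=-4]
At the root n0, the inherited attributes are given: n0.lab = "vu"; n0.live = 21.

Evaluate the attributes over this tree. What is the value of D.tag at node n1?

1. n0.lab = "vu"  [given at root]
2. n0.live = 21  [given at root]
3. n1.idx = true  [true]
4. n2.pre = "pw"  ["pw"]
5. n3.pre = "pwu"  [C₀.pre ++ "u"]
6. n4.idx = true  [true]
7. n5.hot = "yk"  [terminal]
8. n6.mk = "vn"  [terminal]
9. n4.tag = 19  [len(e.hot) + 17]
10. n4.fin = -9  [len(e.hot) - 11]
11. n7.pre = "pwuk"  [C₀.pre ++ "k"]
12. n8.hot = "xx"  [terminal]
13. n9.mk = "ux"  [terminal]
14. n10.hot = "wu"  [terminal]
15. n7.mk = 5  [5]
16. n7.live = true  [true]
17. n3.mk = 3  [D.tag * -1 + 22]
18. n3.live = true  [true]
19. n2.mk = 2  [C₁.mk - 1]
20. n2.live = false  [C₁.mk > 3]
21. n1.tag = 28  [C.mk + 26]
22. n1.fin = -3  [-3]
23. n11.env = -4  [terminal]
24. n0.pre = false  [f.env > -4]

28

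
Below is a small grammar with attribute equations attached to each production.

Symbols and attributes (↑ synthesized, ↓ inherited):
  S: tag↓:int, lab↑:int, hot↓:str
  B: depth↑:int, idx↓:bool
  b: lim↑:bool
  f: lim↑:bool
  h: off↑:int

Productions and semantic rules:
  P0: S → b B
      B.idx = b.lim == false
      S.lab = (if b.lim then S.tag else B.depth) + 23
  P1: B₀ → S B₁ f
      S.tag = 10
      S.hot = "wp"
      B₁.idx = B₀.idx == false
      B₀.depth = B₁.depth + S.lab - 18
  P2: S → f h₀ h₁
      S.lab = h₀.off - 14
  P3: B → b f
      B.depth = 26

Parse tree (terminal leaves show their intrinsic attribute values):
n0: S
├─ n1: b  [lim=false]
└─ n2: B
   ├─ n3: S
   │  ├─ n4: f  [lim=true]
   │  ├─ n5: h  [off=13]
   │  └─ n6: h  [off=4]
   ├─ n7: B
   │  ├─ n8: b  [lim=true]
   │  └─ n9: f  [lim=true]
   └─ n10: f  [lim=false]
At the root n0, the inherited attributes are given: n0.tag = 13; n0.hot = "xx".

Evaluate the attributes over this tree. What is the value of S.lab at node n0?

1. n0.tag = 13  [given at root]
2. n0.hot = "xx"  [given at root]
3. n1.lim = false  [terminal]
4. n2.idx = true  [b.lim == false]
5. n3.tag = 10  [10]
6. n3.hot = "wp"  ["wp"]
7. n4.lim = true  [terminal]
8. n5.off = 13  [terminal]
9. n6.off = 4  [terminal]
10. n3.lab = -1  [h₀.off - 14]
11. n7.idx = false  [B₀.idx == false]
12. n8.lim = true  [terminal]
13. n9.lim = true  [terminal]
14. n7.depth = 26  [26]
15. n10.lim = false  [terminal]
16. n2.depth = 7  [B₁.depth + S.lab - 18]
17. n0.lab = 30  [(if b.lim then S.tag else B.depth) + 23]

30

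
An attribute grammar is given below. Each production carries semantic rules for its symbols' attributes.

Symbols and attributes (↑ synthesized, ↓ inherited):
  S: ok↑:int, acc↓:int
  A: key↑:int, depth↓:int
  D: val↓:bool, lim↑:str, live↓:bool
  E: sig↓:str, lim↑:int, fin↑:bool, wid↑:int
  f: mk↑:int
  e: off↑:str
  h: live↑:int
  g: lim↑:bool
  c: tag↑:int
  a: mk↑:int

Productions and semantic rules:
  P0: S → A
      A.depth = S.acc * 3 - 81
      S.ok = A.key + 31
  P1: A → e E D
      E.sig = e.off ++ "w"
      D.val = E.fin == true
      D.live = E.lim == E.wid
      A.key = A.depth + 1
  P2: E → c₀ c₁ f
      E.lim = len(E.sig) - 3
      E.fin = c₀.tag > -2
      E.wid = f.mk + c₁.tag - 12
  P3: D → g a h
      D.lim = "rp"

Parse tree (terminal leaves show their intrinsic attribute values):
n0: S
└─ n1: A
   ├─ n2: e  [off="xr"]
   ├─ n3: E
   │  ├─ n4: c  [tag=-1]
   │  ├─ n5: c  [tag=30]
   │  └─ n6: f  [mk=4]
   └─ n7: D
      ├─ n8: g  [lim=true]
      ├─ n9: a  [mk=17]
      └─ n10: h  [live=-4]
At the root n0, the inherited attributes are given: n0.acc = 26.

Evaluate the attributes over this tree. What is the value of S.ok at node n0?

1. n0.acc = 26  [given at root]
2. n1.depth = -3  [S.acc * 3 - 81]
3. n2.off = "xr"  [terminal]
4. n3.sig = "xrw"  [e.off ++ "w"]
5. n4.tag = -1  [terminal]
6. n5.tag = 30  [terminal]
7. n6.mk = 4  [terminal]
8. n3.lim = 0  [len(E.sig) - 3]
9. n3.fin = true  [c₀.tag > -2]
10. n3.wid = 22  [f.mk + c₁.tag - 12]
11. n7.val = true  [E.fin == true]
12. n7.live = false  [E.lim == E.wid]
13. n8.lim = true  [terminal]
14. n9.mk = 17  [terminal]
15. n10.live = -4  [terminal]
16. n7.lim = "rp"  ["rp"]
17. n1.key = -2  [A.depth + 1]
18. n0.ok = 29  [A.key + 31]

29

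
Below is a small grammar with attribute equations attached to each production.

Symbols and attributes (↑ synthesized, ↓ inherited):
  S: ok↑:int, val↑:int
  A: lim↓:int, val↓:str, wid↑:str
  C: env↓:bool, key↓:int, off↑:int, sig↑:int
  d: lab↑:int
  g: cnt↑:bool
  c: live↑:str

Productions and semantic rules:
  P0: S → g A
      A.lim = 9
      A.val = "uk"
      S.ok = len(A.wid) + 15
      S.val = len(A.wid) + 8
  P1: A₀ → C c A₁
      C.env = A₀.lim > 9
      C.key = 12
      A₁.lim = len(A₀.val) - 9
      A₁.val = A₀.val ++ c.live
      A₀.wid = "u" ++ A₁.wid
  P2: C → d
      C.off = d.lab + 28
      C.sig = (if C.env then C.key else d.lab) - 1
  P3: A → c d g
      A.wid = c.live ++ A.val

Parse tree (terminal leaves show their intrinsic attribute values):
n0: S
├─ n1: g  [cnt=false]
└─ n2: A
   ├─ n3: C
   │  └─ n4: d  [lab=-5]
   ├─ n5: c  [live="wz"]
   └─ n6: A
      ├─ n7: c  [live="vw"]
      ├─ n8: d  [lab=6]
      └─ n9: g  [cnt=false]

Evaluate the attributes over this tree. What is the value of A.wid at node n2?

1. n1.cnt = false  [terminal]
2. n2.lim = 9  [9]
3. n2.val = "uk"  ["uk"]
4. n3.env = false  [A₀.lim > 9]
5. n3.key = 12  [12]
6. n4.lab = -5  [terminal]
7. n3.off = 23  [d.lab + 28]
8. n3.sig = -6  [(if C.env then C.key else d.lab) - 1]
9. n5.live = "wz"  [terminal]
10. n6.lim = -7  [len(A₀.val) - 9]
11. n6.val = "ukwz"  [A₀.val ++ c.live]
12. n7.live = "vw"  [terminal]
13. n8.lab = 6  [terminal]
14. n9.cnt = false  [terminal]
15. n6.wid = "vwukwz"  [c.live ++ A.val]
16. n2.wid = "uvwukwz"  ["u" ++ A₁.wid]
17. n0.ok = 22  [len(A.wid) + 15]
18. n0.val = 15  [len(A.wid) + 8]

"uvwukwz"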